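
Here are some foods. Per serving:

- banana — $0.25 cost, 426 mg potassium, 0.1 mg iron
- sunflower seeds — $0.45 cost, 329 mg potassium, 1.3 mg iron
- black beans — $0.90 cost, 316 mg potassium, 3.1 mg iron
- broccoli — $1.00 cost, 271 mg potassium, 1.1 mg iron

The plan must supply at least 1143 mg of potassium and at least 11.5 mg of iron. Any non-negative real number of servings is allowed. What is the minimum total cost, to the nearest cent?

Check every corner: each single food scaled to meet both minima, and each pair solved so both constraints bind.
banana only: max(1143/426, 11.5/0.1) = 115 servings → $28.75.
sunflower seeds only: max(1143/329, 11.5/1.3) = 8.846 servings → $3.98.
black beans only: max(1143/316, 11.5/3.1) = 3.71 servings → $3.34.
broccoli only: max(1143/271, 11.5/1.1) = 10.45 servings → $10.45.
banana + sunflower seeds: the both-tight solution has a negative serving — not a feasible corner.
banana + black beans: the both-tight solution has a negative serving — not a feasible corner.
banana + broccoli: the both-tight solution has a negative serving — not a feasible corner.
sunflower seeds + black beans: intersection lies outside the first quadrant.
sunflower seeds + broccoli: the both-tight solution has a negative serving — not a feasible corner.
black beans + broccoli: intersection lies outside the first quadrant.
So the least-cost plan costs $3.34.

$3.34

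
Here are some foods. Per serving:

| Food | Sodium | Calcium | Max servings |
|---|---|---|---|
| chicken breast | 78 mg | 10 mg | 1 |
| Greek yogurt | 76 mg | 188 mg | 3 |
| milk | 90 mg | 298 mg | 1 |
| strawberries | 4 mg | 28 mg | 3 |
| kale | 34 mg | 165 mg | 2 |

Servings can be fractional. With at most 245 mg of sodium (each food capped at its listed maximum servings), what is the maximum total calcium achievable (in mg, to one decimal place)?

Calcium per mg sodium: strawberries 7, kale 4.853, milk 3.311, Greek yogurt 2.474, chicken breast 0.1282.
Take 3 servings of strawberries: uses 12 mg sodium, +84.0 mg calcium (running total 84.0 mg).
Take 2 servings of kale: uses 68 mg sodium, +330.0 mg calcium (running total 414.0 mg).
Take 1 serving of milk: uses 90 mg sodium, +298.0 mg calcium (running total 712.0 mg).
Take 0.9868 servings of Greek yogurt: uses 75 mg sodium, +185.5 mg calcium (running total 897.5 mg).
Filling greedily by calcium-per-mg sodium is optimal for one linear limit, giving 897.5 mg.

897.5 mg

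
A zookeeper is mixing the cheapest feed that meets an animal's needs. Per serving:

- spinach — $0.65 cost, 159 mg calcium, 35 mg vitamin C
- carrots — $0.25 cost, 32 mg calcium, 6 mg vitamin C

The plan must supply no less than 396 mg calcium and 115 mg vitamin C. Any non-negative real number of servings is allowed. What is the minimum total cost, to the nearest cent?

$2.14

Check every corner: each single food scaled to meet both minima, and each pair solved so both constraints bind.
spinach only: max(396/159, 115/35) = 3.286 servings → $2.14.
carrots only: max(396/32, 115/6) = 19.17 servings → $4.79.
spinach + carrots: the both-tight solution has a negative serving — not a feasible corner.
So the least-cost plan costs $2.14.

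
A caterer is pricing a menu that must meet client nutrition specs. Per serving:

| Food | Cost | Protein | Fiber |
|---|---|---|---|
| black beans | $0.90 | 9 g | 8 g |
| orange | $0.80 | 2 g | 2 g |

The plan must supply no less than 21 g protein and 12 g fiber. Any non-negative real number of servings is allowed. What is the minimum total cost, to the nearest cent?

The cheapest plan sits at a corner of the feasible region — with two constraints it uses at most two foods.
black beans only: max(21/9, 12/8) = 2.333 servings → $2.10.
orange only: max(21/2, 12/2) = 10.5 servings → $8.40.
black beans + orange: the both-tight solution has a negative serving — not a feasible corner.
So the least-cost plan costs $2.10.

$2.10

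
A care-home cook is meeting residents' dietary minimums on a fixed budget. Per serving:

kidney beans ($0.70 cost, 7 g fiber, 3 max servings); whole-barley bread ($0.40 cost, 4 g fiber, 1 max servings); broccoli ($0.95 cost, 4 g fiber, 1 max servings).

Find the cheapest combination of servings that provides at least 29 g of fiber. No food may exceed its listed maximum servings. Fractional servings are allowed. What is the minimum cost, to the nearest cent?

$3.45

Cost per g of fiber: kidney beans $0.1000, whole-barley bread $0.1000, broccoli $0.2375.
Take 3 servings of kidney beans: +21.0 g fiber for $2.10 (total $2.10, still need 8.0 g).
Take 1 serving of whole-barley bread: +4.0 g fiber for $0.40 (total $2.50, still need 4.0 g).
Take 1 serving of broccoli: +4.0 g fiber for $0.95 (total $3.45, still need 0.0 g).
Filling from the cheapest source first is optimal under one linear minimum: $3.45.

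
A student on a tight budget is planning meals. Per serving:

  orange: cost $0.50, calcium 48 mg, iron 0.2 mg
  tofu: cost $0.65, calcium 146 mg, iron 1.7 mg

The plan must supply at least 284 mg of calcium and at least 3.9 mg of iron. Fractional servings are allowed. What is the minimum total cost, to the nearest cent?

A basic optimal solution has at most two foods positive. Try each food alone and each pair with both targets met exactly.
orange only: max(284/48, 3.9/0.2) = 19.5 servings → $9.75.
tofu only: max(284/146, 3.9/1.7) = 2.294 servings → $1.49.
orange + tofu: the both-tight solution has a negative serving — not a feasible corner.
Cheapest feasible corner: $1.49.

$1.49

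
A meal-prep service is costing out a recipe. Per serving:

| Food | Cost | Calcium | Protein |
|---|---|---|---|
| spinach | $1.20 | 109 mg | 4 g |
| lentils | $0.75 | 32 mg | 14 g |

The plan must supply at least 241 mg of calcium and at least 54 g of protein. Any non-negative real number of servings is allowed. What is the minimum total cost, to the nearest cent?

For a min-cost LP with two ≥-constraints, a basic feasible solution has at most two positive variables.
spinach only: max(241/109, 54/4) = 13.5 servings → $16.20.
lentils only: max(241/32, 54/14) = 7.531 servings → $5.65.
spinach + lentils with both tight: 1.177 servings and 3.521 servings → $4.05.
The minimum over all feasible corners is $4.05.

$4.05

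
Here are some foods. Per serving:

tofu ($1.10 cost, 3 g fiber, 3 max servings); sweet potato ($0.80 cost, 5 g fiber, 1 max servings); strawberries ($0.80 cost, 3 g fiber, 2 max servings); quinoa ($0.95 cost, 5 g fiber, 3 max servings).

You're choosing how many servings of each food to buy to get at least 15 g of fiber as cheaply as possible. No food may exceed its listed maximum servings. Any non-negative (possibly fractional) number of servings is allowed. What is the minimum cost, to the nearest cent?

Cost per g of fiber: sweet potato $0.1600, quinoa $0.1900, strawberries $0.2667, tofu $0.3667.
Take 1 serving of sweet potato: +5.0 g fiber for $0.80 (total $0.80, still need 10.0 g).
Take 2 servings of quinoa: +10.0 g fiber for $1.90 (total $2.70, still need 0.0 g).
Filling from the cheapest source first is optimal under one linear minimum: $2.70.

$2.70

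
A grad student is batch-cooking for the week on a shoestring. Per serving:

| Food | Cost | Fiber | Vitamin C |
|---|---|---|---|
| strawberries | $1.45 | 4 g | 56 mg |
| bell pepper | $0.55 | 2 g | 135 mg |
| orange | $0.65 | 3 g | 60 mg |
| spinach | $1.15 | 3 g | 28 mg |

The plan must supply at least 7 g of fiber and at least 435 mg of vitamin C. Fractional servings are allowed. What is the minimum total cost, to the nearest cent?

$1.88

Two binding constraints pin down two serving amounts, so the optimal mix uses at most two foods. The candidates are each food alone (scaled to the tighter of fiber/vitamin C) and each pair with both constraints tight.
strawberries only: max(7/4, 435/56) = 7.768 servings → $11.26.
bell pepper only: max(7/2, 435/135) = 3.5 servings → $1.93.
orange only: max(7/3, 435/60) = 7.25 servings → $4.71.
spinach only: max(7/3, 435/28) = 15.54 servings → $17.87.
strawberries + bell pepper with both tight: 0.1752 servings and 3.15 servings → $1.99.
strawberries + orange with both targets exact would need a negative amount; discard.
strawberries + spinach: intersection lies outside the first quadrant.
bell pepper + orange with both tight: 3.105 servings and 0.2632 servings → $1.88.
bell pepper + spinach with both tight: 3.178 servings and 0.2149 servings → $1.99.
orange + spinach: intersection lies outside the first quadrant.
So the least-cost plan costs $1.88.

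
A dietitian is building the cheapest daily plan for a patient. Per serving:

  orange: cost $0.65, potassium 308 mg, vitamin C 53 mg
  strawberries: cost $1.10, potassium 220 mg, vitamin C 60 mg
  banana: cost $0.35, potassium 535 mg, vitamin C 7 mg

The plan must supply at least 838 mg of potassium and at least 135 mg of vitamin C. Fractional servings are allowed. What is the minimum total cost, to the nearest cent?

orange only: max(838/308, 135/53) = 2.721 servings → $1.77.
strawberries only: max(838/220, 135/60) = 3.809 servings → $4.19.
banana only: max(838/535, 135/7) = 19.29 servings → $6.75.
orange + strawberries: intersection lies outside the first quadrant.
orange + banana with both tight: 2.533 servings and 0.1082 servings → $1.68.
strawberries + banana with both tight: 2.171 servings and 0.6734 servings → $2.62.
So the least-cost plan costs $1.68.

$1.68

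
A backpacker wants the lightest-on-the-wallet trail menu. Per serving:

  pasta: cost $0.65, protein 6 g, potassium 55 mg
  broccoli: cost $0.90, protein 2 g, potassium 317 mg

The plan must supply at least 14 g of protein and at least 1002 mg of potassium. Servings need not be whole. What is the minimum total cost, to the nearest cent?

$3.52

Minimising a linear cost over {protein ≥ 14, potassium ≥ 1002, servings ≥ 0} — the optimum is at a vertex, using one or two foods.
pasta only: max(14/6, 1002/55) = 18.22 servings → $11.84.
broccoli only: max(14/2, 1002/317) = 7 servings → $6.30.
pasta + broccoli with both tight: 1.358 servings and 2.925 servings → $3.52.
The minimum over all feasible corners is $3.52.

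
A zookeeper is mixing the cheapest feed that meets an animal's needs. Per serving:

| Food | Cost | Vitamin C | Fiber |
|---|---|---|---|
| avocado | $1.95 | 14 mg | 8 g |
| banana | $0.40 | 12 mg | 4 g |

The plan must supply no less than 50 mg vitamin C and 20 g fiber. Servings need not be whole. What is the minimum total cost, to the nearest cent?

$2.00

avocado only: max(50/14, 20/8) = 3.571 servings → $6.96.
banana only: max(50/12, 20/4) = 5 servings → $2.00.
avocado + banana with both tight: 1 serving and 3 servings → $3.15.
The minimum over all feasible corners is $2.00.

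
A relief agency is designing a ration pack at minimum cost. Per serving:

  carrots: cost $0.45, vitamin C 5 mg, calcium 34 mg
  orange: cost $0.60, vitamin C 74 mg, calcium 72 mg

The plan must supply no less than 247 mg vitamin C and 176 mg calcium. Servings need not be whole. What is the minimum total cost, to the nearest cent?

A basic optimal solution has at most two foods positive. Try each food alone and each pair with both targets met exactly.
carrots only: max(247/5, 176/34) = 49.4 servings → $22.23.
orange only: max(247/74, 176/72) = 3.338 servings → $2.00.
carrots + orange: intersection lies outside the first quadrant.
The minimum over all feasible corners is $2.00.

$2.00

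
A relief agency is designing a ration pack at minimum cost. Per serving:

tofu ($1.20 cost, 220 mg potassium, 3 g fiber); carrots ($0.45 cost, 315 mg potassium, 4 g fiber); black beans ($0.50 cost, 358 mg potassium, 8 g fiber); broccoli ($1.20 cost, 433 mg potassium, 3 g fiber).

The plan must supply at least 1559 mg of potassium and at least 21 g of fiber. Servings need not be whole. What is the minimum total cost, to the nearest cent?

$2.18

With two linear requirements the optimum uses one or two foods; enumerate the corners.
tofu only: max(1559/220, 21/3) = 7.086 servings → $8.50.
carrots only: max(1559/315, 21/4) = 5.25 servings → $2.36.
black beans only: max(1559/358, 21/8) = 4.355 servings → $2.18.
broccoli only: max(1559/433, 21/3) = 7 servings → $8.40.
tofu + carrots with both tight: 5.831 servings and 0.8769 servings → $7.39.
tofu + black beans with both targets exact would need a negative amount; discard.
tofu + broccoli with both tight: 6.911 servings and 0.0892 servings → $8.40.
carrots + black beans with both tight: 4.553 servings and 0.3483 servings → $2.22.
carrots + broccoli with both targets exact would need a negative amount; discard.
black beans + broccoli with both tight: 1.848 servings and 2.073 servings → $3.41.
The minimum over all feasible corners is $2.18.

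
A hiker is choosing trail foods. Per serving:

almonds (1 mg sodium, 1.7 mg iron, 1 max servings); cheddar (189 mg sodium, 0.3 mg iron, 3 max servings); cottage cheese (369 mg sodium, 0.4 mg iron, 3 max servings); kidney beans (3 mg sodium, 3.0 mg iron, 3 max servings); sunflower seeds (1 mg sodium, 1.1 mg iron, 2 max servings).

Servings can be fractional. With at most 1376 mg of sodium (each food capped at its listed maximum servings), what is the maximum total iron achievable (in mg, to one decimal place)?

Iron per mg sodium: almonds 1.7, sunflower seeds 1.1, kidney beans 1, cheddar 0.001587, cottage cheese 0.001084.
Take 1 serving of almonds: uses 1 mg sodium, +1.7 mg iron (running total 1.7 mg).
Take 2 servings of sunflower seeds: uses 2 mg sodium, +2.2 mg iron (running total 3.9 mg).
Take 3 servings of kidney beans: uses 9 mg sodium, +9.0 mg iron (running total 12.9 mg).
Take 3 servings of cheddar: uses 567 mg sodium, +0.9 mg iron (running total 13.8 mg).
Take 2.16 servings of cottage cheese: uses 797 mg sodium, +0.9 mg iron (running total 14.7 mg).
Greedy by best ratio exhausts the sodium allowance optimally: 14.7 mg.

14.7 mg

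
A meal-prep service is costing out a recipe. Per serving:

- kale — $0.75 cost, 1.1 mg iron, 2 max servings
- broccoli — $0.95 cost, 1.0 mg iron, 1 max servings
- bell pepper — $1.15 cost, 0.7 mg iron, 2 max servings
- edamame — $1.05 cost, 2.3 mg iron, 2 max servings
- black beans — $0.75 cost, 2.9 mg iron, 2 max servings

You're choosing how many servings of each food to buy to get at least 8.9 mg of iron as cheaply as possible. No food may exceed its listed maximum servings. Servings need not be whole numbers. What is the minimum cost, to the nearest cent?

$2.92

Cost per mg of iron: black beans $0.2586, edamame $0.4565, kale $0.6818, broccoli $0.9500, bell pepper $1.6429.
Take 2 servings of black beans: +5.8 mg iron for $1.50 (total $1.50, still need 3.1 mg).
Take 1.348 servings of edamame: +3.1 mg iron for $1.42 (total $2.92, still need 0.0 mg).
Greedy by cheapest-per-mg is optimal for a single linear constraint, so the minimum cost is $2.92.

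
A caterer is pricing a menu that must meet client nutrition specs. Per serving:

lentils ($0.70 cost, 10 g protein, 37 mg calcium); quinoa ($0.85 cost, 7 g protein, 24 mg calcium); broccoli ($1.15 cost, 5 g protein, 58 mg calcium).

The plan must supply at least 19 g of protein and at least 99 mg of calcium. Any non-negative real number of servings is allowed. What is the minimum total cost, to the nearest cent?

$1.87

Minimising a linear cost over {protein ≥ 19, calcium ≥ 99, servings ≥ 0} — the optimum is at a vertex, using one or two foods.
lentils only: max(19/10, 99/37) = 2.676 servings → $1.87.
quinoa only: max(19/7, 99/24) = 4.125 servings → $3.51.
broccoli only: max(19/5, 99/58) = 3.8 servings → $4.37.
lentils + quinoa: the both-tight solution has a negative serving — not a feasible corner.
lentils + broccoli with both tight: 1.537 servings and 0.7266 servings → $1.91.
quinoa + broccoli with both tight: 2.122 servings and 0.8287 servings → $2.76.
So the least-cost plan costs $1.87.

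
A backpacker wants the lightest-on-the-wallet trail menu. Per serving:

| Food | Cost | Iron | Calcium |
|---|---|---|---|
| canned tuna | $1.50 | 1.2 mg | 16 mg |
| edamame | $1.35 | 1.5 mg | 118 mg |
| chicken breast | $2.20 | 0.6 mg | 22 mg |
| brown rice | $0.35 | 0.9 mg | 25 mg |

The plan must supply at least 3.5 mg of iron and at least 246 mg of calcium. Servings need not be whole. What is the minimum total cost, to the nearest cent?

This is a tiny linear program; its minimum lies at a vertex of the feasible set. List the vertices and price them.
canned tuna only: max(3.5/1.2, 246/16) = 15.38 servings → $23.06.
edamame only: max(3.5/1.5, 246/118) = 2.333 servings → $3.15.
chicken breast only: max(3.5/0.6, 246/22) = 11.18 servings → $24.60.
brown rice only: max(3.5/0.9, 246/25) = 9.84 servings → $3.44.
canned tuna + edamame with both tight: 0.3741 servings and 2.034 servings → $3.31.
canned tuna + chicken breast with both targets exact would need a negative amount; discard.
canned tuna + brown rice: the both-tight solution has a negative serving — not a feasible corner.
edamame + chicken breast with both tight: 1.868 servings and 1.164 servings → $5.08.
edamame + brown rice with both tight: 1.949 servings and 0.6405 servings → $2.86.
chicken breast + brown rice: the both-tight solution has a negative serving — not a feasible corner.
Cheapest feasible corner: $2.86.

$2.86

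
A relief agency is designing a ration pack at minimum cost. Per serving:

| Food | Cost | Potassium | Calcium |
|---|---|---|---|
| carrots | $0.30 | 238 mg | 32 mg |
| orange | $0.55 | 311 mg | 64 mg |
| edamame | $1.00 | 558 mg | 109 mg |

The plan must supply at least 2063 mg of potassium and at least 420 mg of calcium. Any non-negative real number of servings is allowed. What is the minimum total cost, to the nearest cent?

carrots only: max(2063/238, 420/32) = 13.12 servings → $3.94.
orange only: max(2063/311, 420/64) = 6.633 servings → $3.65.
edamame only: max(2063/558, 420/109) = 3.853 servings → $3.85.
carrots + orange with both tight: 0.2674 servings and 6.429 servings → $3.62.
carrots + edamame: the both-tight solution has a negative serving — not a feasible corner.
orange + edamame with both tight: 5.236 servings and 0.7788 servings → $3.66.
The minimum over all feasible corners is $3.62.

$3.62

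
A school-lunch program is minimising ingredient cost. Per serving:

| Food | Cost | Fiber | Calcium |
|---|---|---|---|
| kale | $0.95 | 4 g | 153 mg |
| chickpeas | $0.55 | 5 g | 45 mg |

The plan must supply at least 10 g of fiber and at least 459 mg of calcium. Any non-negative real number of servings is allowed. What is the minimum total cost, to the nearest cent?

$2.85

This is a tiny linear program; its minimum lies at a vertex of the feasible set. List the vertices and price them.
kale only: max(10/4, 459/153) = 3 servings → $2.85.
chickpeas only: max(10/5, 459/45) = 10.2 servings → $5.61.
kale + chickpeas: the both-tight solution has a negative serving — not a feasible corner.
So the least-cost plan costs $2.85.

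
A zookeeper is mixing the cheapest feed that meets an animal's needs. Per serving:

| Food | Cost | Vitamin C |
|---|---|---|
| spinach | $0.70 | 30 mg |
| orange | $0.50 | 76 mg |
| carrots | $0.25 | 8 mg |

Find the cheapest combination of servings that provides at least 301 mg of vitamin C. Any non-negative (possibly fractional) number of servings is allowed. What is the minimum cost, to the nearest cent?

Cost per mg of vitamin C: orange $0.0066, spinach $0.0233, carrots $0.0312.
With no serving limits, use only orange: 301 mg / 76 mg = 3.961 servings × $0.50 = $1.98.

$1.98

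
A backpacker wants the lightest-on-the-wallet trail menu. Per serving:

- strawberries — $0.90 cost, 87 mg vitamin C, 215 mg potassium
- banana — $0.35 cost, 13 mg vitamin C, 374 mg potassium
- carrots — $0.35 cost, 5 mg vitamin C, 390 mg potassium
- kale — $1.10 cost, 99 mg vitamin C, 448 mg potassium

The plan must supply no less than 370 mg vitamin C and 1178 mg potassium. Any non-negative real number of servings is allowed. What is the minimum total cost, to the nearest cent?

$3.93

This is a tiny linear program; its minimum lies at a vertex of the feasible set. List the vertices and price them.
strawberries only: max(370/87, 1178/215) = 5.479 servings → $4.93.
banana only: max(370/13, 1178/374) = 28.46 servings → $9.96.
carrots only: max(370/5, 1178/390) = 74 servings → $25.90.
kale only: max(370/99, 1178/448) = 3.737 servings → $4.11.
strawberries + banana with both tight: 4.138 servings and 0.7711 servings → $3.99.
strawberries + carrots with both tight: 4.213 servings and 0.6981 servings → $4.04.
strawberries + kale with both tight: 2.778 servings and 1.296 servings → $3.93.
banana + carrots: intersection lies outside the first quadrant.
banana + kale: the both-tight solution has a negative serving — not a feasible corner.
carrots + kale with both targets exact would need a negative amount; discard.
So the least-cost plan costs $3.93.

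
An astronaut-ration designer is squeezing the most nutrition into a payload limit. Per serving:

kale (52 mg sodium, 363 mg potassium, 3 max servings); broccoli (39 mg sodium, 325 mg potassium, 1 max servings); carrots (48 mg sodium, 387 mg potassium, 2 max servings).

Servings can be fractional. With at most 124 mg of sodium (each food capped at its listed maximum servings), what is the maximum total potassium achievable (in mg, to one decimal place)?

Potassium per mg sodium: broccoli 8.333, carrots 8.062, kale 6.981.
Take 1 serving of broccoli: uses 39 mg sodium, +325.0 mg potassium (running total 325.0 mg).
Take 1.771 servings of carrots: uses 85 mg sodium, +685.3 mg potassium (running total 1010.3 mg).
Filling greedily by potassium-per-mg sodium is optimal for one linear limit, giving 1010.3 mg.

1010.3 mg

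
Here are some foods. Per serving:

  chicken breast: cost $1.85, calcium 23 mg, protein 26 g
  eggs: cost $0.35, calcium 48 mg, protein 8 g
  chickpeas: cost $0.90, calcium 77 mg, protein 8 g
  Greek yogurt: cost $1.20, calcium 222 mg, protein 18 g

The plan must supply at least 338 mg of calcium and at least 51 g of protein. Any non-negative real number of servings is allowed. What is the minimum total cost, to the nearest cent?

This is a tiny linear program; its minimum lies at a vertex of the feasible set. List the vertices and price them.
chicken breast only: max(338/23, 51/26) = 14.7 servings → $27.19.
eggs only: max(338/48, 51/8) = 7.042 servings → $2.46.
chickpeas only: max(338/77, 51/8) = 6.375 servings → $5.74.
Greek yogurt only: max(338/222, 51/18) = 2.833 servings → $3.40.
chicken breast + eggs: the both-tight solution has a negative serving — not a feasible corner.
chicken breast + chickpeas with both tight: 0.6727 servings and 4.189 servings → $5.01.
chicken breast + Greek yogurt with both tight: 0.9776 servings and 1.421 servings → $3.51.
eggs + chickpeas with both tight: 5.272 servings and 1.103 servings → $2.84.
eggs + Greek yogurt with both tight: 5.743 servings and 0.2807 servings → $2.35.
chickpeas + Greek yogurt: intersection lies outside the first quadrant.
So the least-cost plan costs $2.35.

$2.35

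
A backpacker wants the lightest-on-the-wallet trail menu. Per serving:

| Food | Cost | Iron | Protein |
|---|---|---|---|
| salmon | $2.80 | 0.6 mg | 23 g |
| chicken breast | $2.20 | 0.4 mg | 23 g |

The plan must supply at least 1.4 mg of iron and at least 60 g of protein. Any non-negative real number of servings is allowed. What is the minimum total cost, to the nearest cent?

$6.81

salmon only: max(1.4/0.6, 60/23) = 2.609 servings → $7.30.
chicken breast only: max(1.4/0.4, 60/23) = 3.5 servings → $7.70.
salmon + chicken breast with both tight: 1.783 servings and 0.8261 servings → $6.81.
The minimum over all feasible corners is $6.81.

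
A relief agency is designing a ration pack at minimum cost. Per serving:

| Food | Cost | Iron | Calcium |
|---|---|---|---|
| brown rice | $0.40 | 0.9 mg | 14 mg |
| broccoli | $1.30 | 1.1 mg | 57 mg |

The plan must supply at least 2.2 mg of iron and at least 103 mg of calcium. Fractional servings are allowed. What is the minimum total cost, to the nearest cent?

Check every corner: each single food scaled to meet both minima, and each pair solved so both constraints bind.
brown rice only: max(2.2/0.9, 103/14) = 7.357 servings → $2.94.
broccoli only: max(2.2/1.1, 103/57) = 2 servings → $2.60.
brown rice + broccoli with both tight: 0.337 servings and 1.724 servings → $2.38.
The minimum over all feasible corners is $2.38.

$2.38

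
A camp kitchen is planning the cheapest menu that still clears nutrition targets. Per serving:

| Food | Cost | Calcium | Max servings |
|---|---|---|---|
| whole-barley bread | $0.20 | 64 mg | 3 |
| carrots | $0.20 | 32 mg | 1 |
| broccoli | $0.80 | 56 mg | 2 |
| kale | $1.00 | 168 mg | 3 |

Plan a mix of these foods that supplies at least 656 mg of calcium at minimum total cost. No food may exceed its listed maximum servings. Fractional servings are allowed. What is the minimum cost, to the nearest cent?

$3.36

Cost per mg of calcium: whole-barley bread $0.0031, kale $0.0060, carrots $0.0063, broccoli $0.0143.
Take 3 servings of whole-barley bread: +192.0 mg calcium for $0.60 (total $0.60, still need 464.0 mg).
Take 2.762 servings of kale: +464.0 mg calcium for $2.76 (total $3.36, still need 0.0 mg).
Greedy by cheapest-per-mg is optimal for a single linear constraint, so the minimum cost is $3.36.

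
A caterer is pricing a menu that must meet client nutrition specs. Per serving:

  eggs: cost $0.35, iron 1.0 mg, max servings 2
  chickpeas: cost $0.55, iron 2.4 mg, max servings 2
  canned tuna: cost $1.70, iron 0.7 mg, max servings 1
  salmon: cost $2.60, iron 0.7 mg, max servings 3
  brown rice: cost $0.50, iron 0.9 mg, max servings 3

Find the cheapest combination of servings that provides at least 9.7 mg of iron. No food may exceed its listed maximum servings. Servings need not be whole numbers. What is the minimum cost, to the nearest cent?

$3.79

Cost per mg of iron: chickpeas $0.2292, eggs $0.3500, brown rice $0.5556, canned tuna $2.4286, salmon $3.7143.
Take 2 servings of chickpeas: +4.8 mg iron for $1.10 (total $1.10, still need 4.9 mg).
Take 2 servings of eggs: +2.0 mg iron for $0.70 (total $1.80, still need 2.9 mg).
Take 3 servings of brown rice: +2.7 mg iron for $1.50 (total $3.30, still need 0.2 mg).
Take 0.2857 servings of canned tuna: +0.2 mg iron for $0.49 (total $3.79, still need 0.0 mg).
Filling from the cheapest source first is optimal under one linear minimum: $3.79.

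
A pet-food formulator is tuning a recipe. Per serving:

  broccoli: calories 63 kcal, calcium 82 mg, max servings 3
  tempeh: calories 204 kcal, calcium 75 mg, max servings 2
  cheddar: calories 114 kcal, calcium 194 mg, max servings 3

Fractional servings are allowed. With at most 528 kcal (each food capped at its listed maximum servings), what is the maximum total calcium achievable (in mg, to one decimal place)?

Calcium per kcal: cheddar 1.702, broccoli 1.302, tempeh 0.3676.
Take 3 servings of cheddar: uses 342 kcal, +582.0 mg calcium (running total 582.0 mg).
Take 2.952 servings of broccoli: uses 186 kcal, +242.1 mg calcium (running total 824.1 mg).
Greedy by best ratio exhausts the calories allowance optimally: 824.1 mg.

824.1 mg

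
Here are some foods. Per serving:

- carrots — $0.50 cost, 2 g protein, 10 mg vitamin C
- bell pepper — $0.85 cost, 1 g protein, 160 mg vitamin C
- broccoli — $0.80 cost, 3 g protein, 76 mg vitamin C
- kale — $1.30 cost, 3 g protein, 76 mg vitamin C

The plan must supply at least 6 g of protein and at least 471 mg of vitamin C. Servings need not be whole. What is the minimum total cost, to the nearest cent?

$2.98

At the optimum either one food covers both requirements or two foods hit both targets exactly; no other combination can be cheaper.
carrots only: max(6/2, 471/10) = 47.1 servings → $23.55.
bell pepper only: max(6/1, 471/160) = 6 servings → $5.10.
broccoli only: max(6/3, 471/76) = 6.197 servings → $4.96.
kale only: max(6/3, 471/76) = 6.197 servings → $8.06.
carrots + bell pepper with both tight: 1.577 servings and 2.845 servings → $3.21.
carrots + broccoli with both targets exact would need a negative amount; discard.
carrots + kale: intersection lies outside the first quadrant.
bell pepper + broccoli with both tight: 2.369 servings and 1.21 servings → $2.98.
bell pepper + kale with both tight: 2.369 servings and 1.21 servings → $3.59.
broccoli + kale (both tight): parallel constraints — no distinct corner.
The minimum over all feasible corners is $2.98.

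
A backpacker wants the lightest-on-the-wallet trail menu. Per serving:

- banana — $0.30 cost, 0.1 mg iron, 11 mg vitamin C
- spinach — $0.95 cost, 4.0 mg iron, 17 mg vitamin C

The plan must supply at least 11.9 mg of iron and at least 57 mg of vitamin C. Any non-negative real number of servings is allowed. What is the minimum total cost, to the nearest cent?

banana only: max(11.9/0.1, 57/11) = 119 servings → $35.70.
spinach only: max(11.9/4.0, 57/17) = 3.353 servings → $3.19.
banana + spinach with both tight: 0.6076 servings and 2.96 servings → $2.99.
So the least-cost plan costs $2.99.

$2.99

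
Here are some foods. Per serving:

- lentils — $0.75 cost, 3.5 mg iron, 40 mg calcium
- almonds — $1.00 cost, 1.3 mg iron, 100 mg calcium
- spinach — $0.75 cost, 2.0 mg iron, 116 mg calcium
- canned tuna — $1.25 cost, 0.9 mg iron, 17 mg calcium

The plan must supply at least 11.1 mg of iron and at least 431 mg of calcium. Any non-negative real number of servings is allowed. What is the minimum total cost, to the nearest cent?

An LP optimum is at a vertex; with two nutrient constraints at most two foods are used. Check each candidate.
lentils only: max(11.1/3.5, 431/40) = 10.78 servings → $8.08.
almonds only: max(11.1/1.3, 431/100) = 8.538 servings → $8.54.
spinach only: max(11.1/2.0, 431/116) = 5.55 servings → $4.16.
canned tuna only: max(11.1/0.9, 431/17) = 25.35 servings → $31.69.
lentils + almonds with both tight: 1.845 servings and 3.572 servings → $4.96.
lentils + spinach with both tight: 1.306 servings and 3.265 servings → $3.43.
lentils + canned tuna: intersection lies outside the first quadrant.
almonds + spinach with both targets exact would need a negative amount; discard.
almonds + canned tuna with both tight: 2.934 servings and 8.096 servings → $13.05.
spinach + canned tuna with both tight: 2.83 servings and 6.045 servings → $9.68.
The minimum over all feasible corners is $3.43.

$3.43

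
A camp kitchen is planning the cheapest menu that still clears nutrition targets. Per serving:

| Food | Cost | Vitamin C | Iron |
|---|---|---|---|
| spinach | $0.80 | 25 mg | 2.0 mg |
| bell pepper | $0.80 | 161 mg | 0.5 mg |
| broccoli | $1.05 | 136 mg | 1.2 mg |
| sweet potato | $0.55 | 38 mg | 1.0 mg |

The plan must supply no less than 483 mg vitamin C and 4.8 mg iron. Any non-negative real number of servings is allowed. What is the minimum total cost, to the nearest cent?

$3.56

Check every corner: each single food scaled to meet both minima, and each pair solved so both constraints bind.
spinach only: max(483/25, 4.8/2.0) = 19.32 servings → $15.46.
bell pepper only: max(483/161, 4.8/0.5) = 9.6 servings → $7.68.
broccoli only: max(483/136, 4.8/1.2) = 4 servings → $4.20.
sweet potato only: max(483/38, 4.8/1.0) = 12.71 servings → $6.99.
spinach + bell pepper with both tight: 1.717 servings and 2.733 servings → $3.56.
spinach + broccoli with both tight: 0.3025 servings and 3.496 servings → $3.91.
spinach + sweet potato: the both-tight solution has a negative serving — not a feasible corner.
bell pepper + broccoli: the both-tight solution has a negative serving — not a feasible corner.
bell pepper + sweet potato with both tight: 2.117 servings and 3.742 servings → $3.75.
broccoli + sweet potato with both tight: 3.325 servings and 0.8097 servings → $3.94.
The minimum over all feasible corners is $3.56.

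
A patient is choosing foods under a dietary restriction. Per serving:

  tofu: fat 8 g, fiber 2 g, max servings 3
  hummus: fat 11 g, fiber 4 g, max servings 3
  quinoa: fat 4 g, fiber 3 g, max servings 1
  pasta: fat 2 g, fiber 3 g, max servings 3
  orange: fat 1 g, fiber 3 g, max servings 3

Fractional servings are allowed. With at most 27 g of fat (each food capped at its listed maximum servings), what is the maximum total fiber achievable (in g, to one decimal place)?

Fiber per g fat: orange 3, pasta 1.5, quinoa 0.75, hummus 0.3636, tofu 0.25.
Take 3 servings of orange: uses 3 g fat, +9.0 g fiber (running total 9.0 g).
Take 3 servings of pasta: uses 6 g fat, +9.0 g fiber (running total 18.0 g).
Take 1 serving of quinoa: uses 4 g fat, +3.0 g fiber (running total 21.0 g).
Take 1.273 servings of hummus: uses 14 g fat, +5.1 g fiber (running total 26.1 g).
Greedy by best ratio exhausts the fat allowance optimally: 26.1 g.

26.1 g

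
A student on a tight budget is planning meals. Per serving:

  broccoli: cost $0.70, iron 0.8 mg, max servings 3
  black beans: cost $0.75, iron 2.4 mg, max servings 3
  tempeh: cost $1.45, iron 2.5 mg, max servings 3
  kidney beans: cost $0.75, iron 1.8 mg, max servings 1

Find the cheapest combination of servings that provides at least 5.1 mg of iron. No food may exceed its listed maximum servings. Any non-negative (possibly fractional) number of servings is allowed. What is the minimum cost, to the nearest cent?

$1.59

Cost per mg of iron: black beans $0.3125, kidney beans $0.4167, tempeh $0.5800, broccoli $0.8750.
Take 2.125 servings of black beans: +5.1 mg iron for $1.59 (total $1.59, still need 0.0 mg).
Filling from the cheapest source first is optimal under one linear minimum: $1.59.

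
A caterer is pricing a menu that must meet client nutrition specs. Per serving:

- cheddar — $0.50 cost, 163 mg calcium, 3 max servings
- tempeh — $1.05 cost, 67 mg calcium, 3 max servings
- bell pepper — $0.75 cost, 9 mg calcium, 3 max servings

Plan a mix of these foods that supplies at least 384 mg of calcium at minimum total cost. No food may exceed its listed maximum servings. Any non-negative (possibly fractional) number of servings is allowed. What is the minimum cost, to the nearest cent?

$1.18

Cost per mg of calcium: cheddar $0.0031, tempeh $0.0157, bell pepper $0.0833.
Take 2.356 servings of cheddar: +384.0 mg calcium for $1.18 (total $1.18, still need 0.0 mg).
Greedy by cheapest-per-mg is optimal for a single linear constraint, so the minimum cost is $1.18.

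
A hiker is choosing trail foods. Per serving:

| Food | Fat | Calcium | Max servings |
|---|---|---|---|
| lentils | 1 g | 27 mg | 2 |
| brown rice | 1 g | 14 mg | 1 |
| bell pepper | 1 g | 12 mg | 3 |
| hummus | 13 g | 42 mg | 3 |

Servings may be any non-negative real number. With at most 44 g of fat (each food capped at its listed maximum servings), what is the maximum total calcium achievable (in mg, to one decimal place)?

Calcium per g fat: lentils 27, brown rice 14, bell pepper 12, hummus 3.231.
Take 2 servings of lentils: uses 2 g fat, +54.0 mg calcium (running total 54.0 mg).
Take 1 serving of brown rice: uses 1 g fat, +14.0 mg calcium (running total 68.0 mg).
Take 3 servings of bell pepper: uses 3 g fat, +36.0 mg calcium (running total 104.0 mg).
Take 2.923 servings of hummus: uses 38 g fat, +122.8 mg calcium (running total 226.8 mg).
Greedy by best ratio exhausts the fat allowance optimally: 226.8 mg.

226.8 mg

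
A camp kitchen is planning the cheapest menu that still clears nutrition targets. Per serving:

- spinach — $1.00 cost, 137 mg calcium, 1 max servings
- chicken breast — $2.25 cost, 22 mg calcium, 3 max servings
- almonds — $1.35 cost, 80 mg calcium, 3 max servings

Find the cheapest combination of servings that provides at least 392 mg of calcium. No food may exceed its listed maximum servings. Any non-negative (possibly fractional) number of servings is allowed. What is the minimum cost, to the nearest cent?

Cost per mg of calcium: spinach $0.0073, almonds $0.0169, chicken breast $0.1023.
Take 1 serving of spinach: +137.0 mg calcium for $1.00 (total $1.00, still need 255.0 mg).
Take 3 servings of almonds: +240.0 mg calcium for $4.05 (total $5.05, still need 15.0 mg).
Take 0.6818 servings of chicken breast: +15.0 mg calcium for $1.53 (total $6.58, still need 0.0 mg).
Filling from the cheapest source first is optimal under one linear minimum: $6.58.

$6.58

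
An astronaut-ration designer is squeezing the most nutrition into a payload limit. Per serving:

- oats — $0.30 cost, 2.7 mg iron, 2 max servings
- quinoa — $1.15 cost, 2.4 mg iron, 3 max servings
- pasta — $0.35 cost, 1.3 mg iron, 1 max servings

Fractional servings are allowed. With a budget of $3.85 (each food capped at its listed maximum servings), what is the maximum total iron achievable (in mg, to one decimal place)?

Iron per dollar: oats 9, pasta 3.714, quinoa 2.087.
Take 2 servings of oats: spends $0.60, +5.4 mg iron (running total 5.4 mg).
Take 1 serving of pasta: spends $0.35, +1.3 mg iron (running total 6.7 mg).
Take 2.522 servings of quinoa: spends $2.90, +6.1 mg iron (running total 12.8 mg).
Greedy by best ratio exhausts the cost allowance optimally: 12.8 mg.

12.8 mg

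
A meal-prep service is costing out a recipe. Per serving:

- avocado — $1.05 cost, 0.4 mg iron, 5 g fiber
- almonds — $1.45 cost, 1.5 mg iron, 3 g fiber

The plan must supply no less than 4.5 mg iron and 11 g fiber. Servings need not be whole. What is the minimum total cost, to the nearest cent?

This is a tiny linear program; its minimum lies at a vertex of the feasible set. List the vertices and price them.
avocado only: max(4.5/0.4, 11/5) = 11.25 servings → $11.81.
almonds only: max(4.5/1.5, 11/3) = 3.667 servings → $5.32.
avocado + almonds with both tight: 0.4762 servings and 2.873 servings → $4.67.
The minimum over all feasible corners is $4.67.

$4.67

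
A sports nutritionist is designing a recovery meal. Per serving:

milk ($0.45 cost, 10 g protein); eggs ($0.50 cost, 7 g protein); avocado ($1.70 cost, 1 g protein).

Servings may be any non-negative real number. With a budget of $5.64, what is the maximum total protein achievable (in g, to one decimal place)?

125.3 g

Protein per dollar: milk 22.22, eggs 14, avocado 0.5882.
With no serving limits, spend the whole cost allowance on milk: $5.64 / $0.45 × 10 g = 125.3 g.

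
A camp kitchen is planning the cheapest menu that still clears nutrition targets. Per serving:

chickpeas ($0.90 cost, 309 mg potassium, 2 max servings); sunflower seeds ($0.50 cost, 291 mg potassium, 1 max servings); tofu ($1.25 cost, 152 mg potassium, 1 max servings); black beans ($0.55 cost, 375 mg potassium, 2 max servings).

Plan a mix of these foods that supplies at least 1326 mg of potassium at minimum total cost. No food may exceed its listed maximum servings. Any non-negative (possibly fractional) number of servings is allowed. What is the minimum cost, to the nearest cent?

$2.43

Cost per mg of potassium: black beans $0.0015, sunflower seeds $0.0017, chickpeas $0.0029, tofu $0.0082.
Take 2 servings of black beans: +750.0 mg potassium for $1.10 (total $1.10, still need 576.0 mg).
Take 1 serving of sunflower seeds: +291.0 mg potassium for $0.50 (total $1.60, still need 285.0 mg).
Take 0.9223 servings of chickpeas: +285.0 mg potassium for $0.83 (total $2.43, still need 0.0 mg).
Filling from the cheapest source first is optimal under one linear minimum: $2.43.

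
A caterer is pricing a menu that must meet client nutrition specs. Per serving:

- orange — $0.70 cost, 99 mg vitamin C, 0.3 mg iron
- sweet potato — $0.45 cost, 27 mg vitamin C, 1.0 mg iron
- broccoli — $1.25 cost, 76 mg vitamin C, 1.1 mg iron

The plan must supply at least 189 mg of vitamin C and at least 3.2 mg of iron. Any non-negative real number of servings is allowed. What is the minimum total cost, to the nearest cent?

A basic optimal solution has at most two foods positive. Try each food alone and each pair with both targets met exactly.
orange only: max(189/99, 3.2/0.3) = 10.67 servings → $7.47.
sweet potato only: max(189/27, 3.2/1.0) = 7 servings → $3.15.
broccoli only: max(189/76, 3.2/1.1) = 2.909 servings → $3.64.
orange + sweet potato with both tight: 1.129 servings and 2.861 servings → $2.08.
orange + broccoli: the both-tight solution has a negative serving — not a feasible corner.
sweet potato + broccoli with both tight: 0.7624 servings and 2.216 servings → $3.11.
So the least-cost plan costs $2.08.

$2.08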